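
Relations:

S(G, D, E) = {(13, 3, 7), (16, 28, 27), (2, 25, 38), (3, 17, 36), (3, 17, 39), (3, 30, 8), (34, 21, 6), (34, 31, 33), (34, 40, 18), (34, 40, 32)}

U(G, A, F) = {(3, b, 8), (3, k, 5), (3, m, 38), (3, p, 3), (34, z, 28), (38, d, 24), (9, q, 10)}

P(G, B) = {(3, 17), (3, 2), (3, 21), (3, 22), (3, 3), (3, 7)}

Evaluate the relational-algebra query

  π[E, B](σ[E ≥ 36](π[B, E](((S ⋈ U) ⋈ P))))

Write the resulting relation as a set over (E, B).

S ⋈ U (natural join on G): {(3, 17, 36, b, 8), (3, 17, 36, k, 5), (3, 17, 36, m, 38), (3, 17, 36, p, 3), (3, 17, 39, b, 8), (3, 17, 39, k, 5), (3, 17, 39, m, 38), (3, 17, 39, p, 3), (3, 30, 8, b, 8), (3, 30, 8, k, 5), (3, 30, 8, m, 38), (3, 30, 8, p, 3), (34, 21, 6, z, 28), (34, 31, 33, z, 28), (34, 40, 18, z, 28), (34, 40, 32, z, 28)}
(S ⋈ U) ⋈ P (natural join on G): {(3, 17, 36, b, 8, 17), (3, 17, 36, b, 8, 2), (3, 17, 36, b, 8, 21), (3, 17, 36, b, 8, 22), (3, 17, 36, b, 8, 3), (3, 17, 36, b, 8, 7), (3, 17, 36, k, 5, 17), (3, 17, 36, k, 5, 2), (3, 17, 36, k, 5, 21), (3, 17, 36, k, 5, 22), (3, 17, 36, k, 5, 3), (3, 17, 36, k, 5, 7), (3, 17, 36, m, 38, 17), (3, 17, 36, m, 38, 2), (3, 17, 36, m, 38, 21), (3, 17, 36, m, 38, 22), (3, 17, 36, m, 38, 3), (3, 17, 36, m, 38, 7), (3, 17, 36, p, 3, 17), (3, 17, 36, p, 3, 2), (3, 17, 36, p, 3, 21), (3, 17, 36, p, 3, 22), (3, 17, 36, p, 3, 3), (3, 17, 36, p, 3, 7), (3, 17, 39, b, 8, 17), (3, 17, 39, b, 8, 2), (3, 17, 39, b, 8, 21), (3, 17, 39, b, 8, 22), (3, 17, 39, b, 8, 3), (3, 17, 39, b, 8, 7), (3, 17, 39, k, 5, 17), (3, 17, 39, k, 5, 2), (3, 17, 39, k, 5, 21), (3, 17, 39, k, 5, 22), (3, 17, 39, k, 5, 3), (3, 17, 39, k, 5, 7), (3, 17, 39, m, 38, 17), (3, 17, 39, m, 38, 2), (3, 17, 39, m, 38, 21), (3, 17, 39, m, 38, 22), (3, 17, 39, m, 38, 3), (3, 17, 39, m, 38, 7), (3, 17, 39, p, 3, 17), (3, 17, 39, p, 3, 2), (3, 17, 39, p, 3, 21), (3, 17, 39, p, 3, 22), (3, 17, 39, p, 3, 3), (3, 17, 39, p, 3, 7), (3, 30, 8, b, 8, 17), (3, 30, 8, b, 8, 2), (3, 30, 8, b, 8, 21), (3, 30, 8, b, 8, 22), (3, 30, 8, b, 8, 3), (3, 30, 8, b, 8, 7), (3, 30, 8, k, 5, 17), (3, 30, 8, k, 5, 2), (3, 30, 8, k, 5, 21), (3, 30, 8, k, 5, 22), (3, 30, 8, k, 5, 3), (3, 30, 8, k, 5, 7), (3, 30, 8, m, 38, 17), (3, 30, 8, m, 38, 2), (3, 30, 8, m, 38, 21), (3, 30, 8, m, 38, 22), (3, 30, 8, m, 38, 3), (3, 30, 8, m, 38, 7), (3, 30, 8, p, 3, 17), (3, 30, 8, p, 3, 2), (3, 30, 8, p, 3, 21), (3, 30, 8, p, 3, 22), (3, 30, 8, p, 3, 3), (3, 30, 8, p, 3, 7)}
π_{B, E} gives {(17, 36), (17, 39), (17, 8), (2, 36), (2, 39), (2, 8), (21, 36), (21, 39), (21, 8), (22, 36), (22, 39), (22, 8), (3, 36), (3, 39), (3, 8), (7, 36), (7, 39), (7, 8)} (54 duplicate(s) eliminated).
Filtering on E ≥ 36 leaves {(17, 36), (17, 39), (2, 36), (2, 39), (21, 36), (21, 39), (22, 36), (22, 39), (3, 36), (3, 39), (7, 36), (7, 39)}.
π_{E, B} gives {(36, 17), (36, 2), (36, 21), (36, 22), (36, 3), (36, 7), (39, 17), (39, 2), (39, 21), (39, 22), (39, 3), (39, 7)}.

{(36, 17), (36, 2), (36, 21), (36, 22), (36, 3), (36, 7), (39, 17), (39, 2), (39, 21), (39, 22), (39, 3), (39, 7)}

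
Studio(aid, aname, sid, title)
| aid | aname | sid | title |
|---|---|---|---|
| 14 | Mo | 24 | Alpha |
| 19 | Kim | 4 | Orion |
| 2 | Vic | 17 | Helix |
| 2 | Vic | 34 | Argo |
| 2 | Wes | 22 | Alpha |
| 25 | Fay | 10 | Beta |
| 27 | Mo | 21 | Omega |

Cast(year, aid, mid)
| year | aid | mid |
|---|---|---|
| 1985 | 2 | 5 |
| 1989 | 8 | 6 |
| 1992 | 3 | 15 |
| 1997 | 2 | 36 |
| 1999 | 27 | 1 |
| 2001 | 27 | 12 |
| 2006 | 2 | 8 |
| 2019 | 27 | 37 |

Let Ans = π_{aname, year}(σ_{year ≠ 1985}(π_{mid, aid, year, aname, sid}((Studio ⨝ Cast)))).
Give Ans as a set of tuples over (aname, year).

Studio ⋈ Cast (natural join on aid): {(2, Vic, 17, Helix, 1985, 5), (2, Vic, 17, Helix, 1997, 36), (2, Vic, 17, Helix, 2006, 8), (2, Vic, 34, Argo, 1985, 5), (2, Vic, 34, Argo, 1997, 36), (2, Vic, 34, Argo, 2006, 8), (2, Wes, 22, Alpha, 1985, 5), (2, Wes, 22, Alpha, 1997, 36), (2, Wes, 22, Alpha, 2006, 8), (27, Mo, 21, Omega, 1999, 1), (27, Mo, 21, Omega, 2001, 12), (27, Mo, 21, Omega, 2019, 37)}
π_{mid, aid, year, aname, sid} gives {(1, 27, 1999, Mo, 21), (12, 27, 2001, Mo, 21), (36, 2, 1997, Vic, 17), (36, 2, 1997, Vic, 34), (36, 2, 1997, Wes, 22), (37, 27, 2019, Mo, 21), (5, 2, 1985, Vic, 17), (5, 2, 1985, Vic, 34), (5, 2, 1985, Wes, 22), (8, 2, 2006, Vic, 17), (8, 2, 2006, Vic, 34), (8, 2, 2006, Wes, 22)}.
Apply σ_{year ≠ 1985}; surviving tuples: {(1, 27, 1999, Mo, 21), (12, 27, 2001, Mo, 21), (36, 2, 1997, Vic, 17), (36, 2, 1997, Vic, 34), (36, 2, 1997, Wes, 22), (37, 27, 2019, Mo, 21), (8, 2, 2006, Vic, 17), (8, 2, 2006, Vic, 34), (8, 2, 2006, Wes, 22)}
π_{aname, year} gives {(Mo, 1999), (Mo, 2001), (Mo, 2019), (Vic, 1997), (Vic, 2006), (Wes, 1997), (Wes, 2006)} (2 duplicate(s) eliminated).

{(Mo, 1999), (Mo, 2001), (Mo, 2019), (Vic, 1997), (Vic, 2006), (Wes, 1997), (Wes, 2006)}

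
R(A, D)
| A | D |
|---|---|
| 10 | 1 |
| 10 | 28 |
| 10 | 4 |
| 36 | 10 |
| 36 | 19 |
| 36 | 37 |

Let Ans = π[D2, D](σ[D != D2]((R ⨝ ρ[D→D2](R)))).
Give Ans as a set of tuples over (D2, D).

ρ[D→D2]: schema becomes (A, D2); tuples unchanged.
Natural join on A: {(10, 1, 1), (10, 1, 28), (10, 1, 4), (10, 28, 1), (10, 28, 28), (10, 28, 4), (10, 4, 1), (10, 4, 28), (10, 4, 4), (36, 10, 10), (36, 10, 19), (36, 10, 37), (36, 19, 10), (36, 19, 19), (36, 19, 37), (36, 37, 10), (36, 37, 19), (36, 37, 37)}
Apply σ_{D != D2}; surviving tuples: {(10, 1, 28), (10, 1, 4), (10, 28, 1), (10, 28, 4), (10, 4, 1), (10, 4, 28), (36, 10, 19), (36, 10, 37), (36, 19, 10), (36, 19, 37), (36, 37, 10), (36, 37, 19)}
Projecting to D2, D: {(1, 28), (1, 4), (10, 19), (10, 37), (19, 10), (19, 37), (28, 1), (28, 4), (37, 10), (37, 19), (4, 1), (4, 28)}

{(1, 28), (1, 4), (10, 19), (10, 37), (19, 10), (19, 37), (28, 1), (28, 4), (37, 10), (37, 19), (4, 1), (4, 28)}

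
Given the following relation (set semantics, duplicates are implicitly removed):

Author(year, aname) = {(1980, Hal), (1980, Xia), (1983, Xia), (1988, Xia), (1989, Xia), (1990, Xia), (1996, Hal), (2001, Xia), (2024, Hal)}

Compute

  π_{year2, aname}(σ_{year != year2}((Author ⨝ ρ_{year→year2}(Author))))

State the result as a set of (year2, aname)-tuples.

{(1980, Hal), (1980, Xia), (1983, Xia), (1988, Xia), (1989, Xia), (1990, Xia), (1996, Hal), (2001, Xia), (2024, Hal)}

ρ[year→year2]: schema becomes (year2, aname); tuples unchanged.
Joining Author and ρ_{year→year2}(Author) on aname yields {(1980, Hal, 1980), (1980, Hal, 1996), (1980, Hal, 2024), (1980, Xia, 1980), (1980, Xia, 1983), (1980, Xia, 1988), (1980, Xia, 1989), (1980, Xia, 1990), (1980, Xia, 2001), (1983, Xia, 1980), (1983, Xia, 1983), (1983, Xia, 1988), (1983, Xia, 1989), (1983, Xia, 1990), (1983, Xia, 2001), (1988, Xia, 1980), (1988, Xia, 1983), (1988, Xia, 1988), (1988, Xia, 1989), (1988, Xia, 1990), (1988, Xia, 2001), (1989, Xia, 1980), (1989, Xia, 1983), (1989, Xia, 1988), (1989, Xia, 1989), (1989, Xia, 1990), (1989, Xia, 2001), (1990, Xia, 1980), (1990, Xia, 1983), (1990, Xia, 1988), (1990, Xia, 1989), (1990, Xia, 1990), (1990, Xia, 2001), (1996, Hal, 1980), (1996, Hal, 1996), (1996, Hal, 2024), (2001, Xia, 1980), (2001, Xia, 1983), (2001, Xia, 1988), (2001, Xia, 1989), (2001, Xia, 1990), (2001, Xia, 2001), (2024, Hal, 1980), (2024, Hal, 1996), (2024, Hal, 2024)}.
σ[year != year2]: keep tuples satisfying year != year2 → {(1980, Hal, 1996), (1980, Hal, 2024), (1980, Xia, 1983), (1980, Xia, 1988), (1980, Xia, 1989), (1980, Xia, 1990), (1980, Xia, 2001), (1983, Xia, 1980), (1983, Xia, 1988), (1983, Xia, 1989), (1983, Xia, 1990), (1983, Xia, 2001), (1988, Xia, 1980), (1988, Xia, 1983), (1988, Xia, 1989), (1988, Xia, 1990), (1988, Xia, 2001), (1989, Xia, 1980), (1989, Xia, 1983), (1989, Xia, 1988), (1989, Xia, 1990), (1989, Xia, 2001), (1990, Xia, 1980), (1990, Xia, 1983), (1990, Xia, 1988), (1990, Xia, 1989), (1990, Xia, 2001), (1996, Hal, 1980), (1996, Hal, 2024), (2001, Xia, 1980), (2001, Xia, 1983), (2001, Xia, 1988), (2001, Xia, 1989), (2001, Xia, 1990), (2024, Hal, 1980), (2024, Hal, 1996)}
Projecting to year2, aname (27 duplicate(s) eliminated): {(1980, Hal), (1980, Xia), (1983, Xia), (1988, Xia), (1989, Xia), (1990, Xia), (1996, Hal), (2001, Xia), (2024, Hal)}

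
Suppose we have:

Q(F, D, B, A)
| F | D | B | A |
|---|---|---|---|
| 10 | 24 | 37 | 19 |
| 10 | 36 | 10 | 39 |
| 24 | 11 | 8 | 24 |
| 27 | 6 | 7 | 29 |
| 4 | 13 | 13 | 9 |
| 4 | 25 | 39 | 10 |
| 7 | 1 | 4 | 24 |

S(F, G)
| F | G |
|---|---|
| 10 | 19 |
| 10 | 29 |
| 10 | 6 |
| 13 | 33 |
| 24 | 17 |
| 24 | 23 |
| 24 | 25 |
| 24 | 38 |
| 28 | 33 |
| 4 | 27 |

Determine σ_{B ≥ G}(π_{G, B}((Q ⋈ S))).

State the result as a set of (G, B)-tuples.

{(19, 37), (27, 39), (29, 37), (6, 10), (6, 37)}

Joining Q and S on F yields {(10, 24, 37, 19, 19), (10, 24, 37, 19, 29), (10, 24, 37, 19, 6), (10, 36, 10, 39, 19), (10, 36, 10, 39, 29), (10, 36, 10, 39, 6), (24, 11, 8, 24, 17), (24, 11, 8, 24, 23), (24, 11, 8, 24, 25), (24, 11, 8, 24, 38), (4, 13, 13, 9, 27), (4, 25, 39, 10, 27)}.
π_{G, B} gives {(17, 8), (19, 10), (19, 37), (23, 8), (25, 8), (27, 13), (27, 39), (29, 10), (29, 37), (38, 8), (6, 10), (6, 37)}.
σ[B ≥ G]: keep tuples satisfying B ≥ G → {(19, 37), (27, 39), (29, 37), (6, 10), (6, 37)}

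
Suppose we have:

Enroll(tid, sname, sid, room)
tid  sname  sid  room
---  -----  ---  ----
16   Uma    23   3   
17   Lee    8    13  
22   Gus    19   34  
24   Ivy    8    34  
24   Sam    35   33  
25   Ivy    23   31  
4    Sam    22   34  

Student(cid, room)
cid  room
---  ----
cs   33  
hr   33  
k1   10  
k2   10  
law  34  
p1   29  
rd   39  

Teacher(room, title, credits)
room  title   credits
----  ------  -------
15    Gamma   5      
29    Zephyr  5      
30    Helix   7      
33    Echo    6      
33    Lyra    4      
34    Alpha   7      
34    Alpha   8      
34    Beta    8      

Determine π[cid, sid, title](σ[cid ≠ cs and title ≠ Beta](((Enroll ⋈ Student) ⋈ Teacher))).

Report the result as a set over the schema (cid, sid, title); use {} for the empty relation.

{(hr, 35, Echo), (hr, 35, Lyra), (law, 19, Alpha), (law, 22, Alpha), (law, 8, Alpha)}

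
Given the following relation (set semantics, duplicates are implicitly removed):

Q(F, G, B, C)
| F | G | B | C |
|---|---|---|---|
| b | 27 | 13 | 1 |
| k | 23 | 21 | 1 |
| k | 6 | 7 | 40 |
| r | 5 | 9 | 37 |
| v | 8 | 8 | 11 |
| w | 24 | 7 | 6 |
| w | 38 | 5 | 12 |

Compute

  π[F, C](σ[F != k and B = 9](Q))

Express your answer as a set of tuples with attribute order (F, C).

σ[F != k and B = 9]: keep tuples satisfying F != k and B = 9 → {(r, 5, 9, 37)}
π[F, C]: project onto (F, C) → {(r, 37)}

{(r, 37)}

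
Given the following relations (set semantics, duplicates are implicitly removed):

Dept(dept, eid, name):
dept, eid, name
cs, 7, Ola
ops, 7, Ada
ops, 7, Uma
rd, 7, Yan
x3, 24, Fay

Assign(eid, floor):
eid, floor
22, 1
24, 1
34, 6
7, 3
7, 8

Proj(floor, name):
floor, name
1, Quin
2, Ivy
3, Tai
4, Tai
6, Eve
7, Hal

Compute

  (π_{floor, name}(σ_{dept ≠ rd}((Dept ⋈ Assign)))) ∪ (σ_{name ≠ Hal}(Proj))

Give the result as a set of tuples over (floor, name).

{(1, Fay), (1, Quin), (2, Ivy), (3, Ada), (3, Ola), (3, Tai), (3, Uma), (4, Tai), (6, Eve), (8, Ada), (8, Ola), (8, Uma)}

Joining Dept and Assign on eid yields {(cs, 7, Ola, 3), (cs, 7, Ola, 8), (ops, 7, Ada, 3), (ops, 7, Ada, 8), (ops, 7, Uma, 3), (ops, 7, Uma, 8), (rd, 7, Yan, 3), (rd, 7, Yan, 8), (x3, 24, Fay, 1)}.
σ[dept ≠ rd]: keep tuples satisfying dept ≠ rd → {(cs, 7, Ola, 3), (cs, 7, Ola, 8), (ops, 7, Ada, 3), (ops, 7, Ada, 8), (ops, 7, Uma, 3), (ops, 7, Uma, 8), (x3, 24, Fay, 1)}
π[floor, name]: project onto (floor, name) → {(1, Fay), (3, Ada), (3, Ola), (3, Uma), (8, Ada), (8, Ola), (8, Uma)}
σ[name ≠ Hal]: keep tuples satisfying name ≠ Hal → {(1, Quin), (2, Ivy), (3, Tai), (4, Tai), (6, Eve)}
Union: {(1, Fay), (3, Ada), (3, Ola), (3, Uma), (8, Ada), (8, Ola), (8, Uma)} with {(1, Quin), (2, Ivy), (3, Tai), (4, Tai), (6, Eve)} → {(1, Fay), (1, Quin), (2, Ivy), (3, Ada), (3, Ola), (3, Tai), (3, Uma), (4, Tai), (6, Eve), (8, Ada), (8, Ola), (8, Uma)}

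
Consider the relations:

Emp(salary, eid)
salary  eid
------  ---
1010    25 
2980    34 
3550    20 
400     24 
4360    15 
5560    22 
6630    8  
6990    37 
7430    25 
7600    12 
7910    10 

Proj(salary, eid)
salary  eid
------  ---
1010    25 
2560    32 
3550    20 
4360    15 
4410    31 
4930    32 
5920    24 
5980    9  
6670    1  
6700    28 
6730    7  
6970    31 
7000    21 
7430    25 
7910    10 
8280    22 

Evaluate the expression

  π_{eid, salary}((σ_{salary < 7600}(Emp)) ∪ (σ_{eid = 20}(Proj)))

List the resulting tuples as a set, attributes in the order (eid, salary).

{(15, 4360), (20, 3550), (22, 5560), (24, 400), (25, 1010), (25, 7430), (34, 2980), (37, 6990), (8, 6630)}

Filtering on salary < 7600 leaves {(1010, 25), (2980, 34), (3550, 20), (400, 24), (4360, 15), (5560, 22), (6630, 8), (6990, 37), (7430, 25)}.
Filtering on eid = 20 leaves {(3550, 20)}.
Union: {(1010, 25), (2980, 34), (3550, 20), (400, 24), (4360, 15), (5560, 22), (6630, 8), (6990, 37), (7430, 25)} with {(3550, 20)} → {(1010, 25), (2980, 34), (3550, 20), (400, 24), (4360, 15), (5560, 22), (6630, 8), (6990, 37), (7430, 25)}
π[eid, salary]: project onto (eid, salary) → {(15, 4360), (20, 3550), (22, 5560), (24, 400), (25, 1010), (25, 7430), (34, 2980), (37, 6990), (8, 6630)}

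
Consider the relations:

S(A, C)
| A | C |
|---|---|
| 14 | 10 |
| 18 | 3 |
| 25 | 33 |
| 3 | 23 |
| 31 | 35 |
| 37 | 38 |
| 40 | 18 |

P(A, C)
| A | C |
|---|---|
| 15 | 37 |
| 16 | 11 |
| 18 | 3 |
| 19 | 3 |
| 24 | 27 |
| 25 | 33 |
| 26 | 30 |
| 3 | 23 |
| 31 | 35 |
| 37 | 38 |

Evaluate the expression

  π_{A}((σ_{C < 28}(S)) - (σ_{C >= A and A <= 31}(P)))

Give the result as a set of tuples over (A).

σ[C < 28]: keep tuples satisfying C < 28 → {(14, 10), (18, 3), (3, 23), (40, 18)}
σ[C >= A and A <= 31]: keep tuples satisfying C >= A and A <= 31 → {(15, 37), (24, 27), (25, 33), (26, 30), (3, 23), (31, 35)}
Difference: {(14, 10), (18, 3), (3, 23), (40, 18)} with {(15, 37), (24, 27), (25, 33), (26, 30), (3, 23), (31, 35)} → {(14, 10), (18, 3), (40, 18)}
Keep only column(s) A: {14, 18, 40}

{14, 18, 40}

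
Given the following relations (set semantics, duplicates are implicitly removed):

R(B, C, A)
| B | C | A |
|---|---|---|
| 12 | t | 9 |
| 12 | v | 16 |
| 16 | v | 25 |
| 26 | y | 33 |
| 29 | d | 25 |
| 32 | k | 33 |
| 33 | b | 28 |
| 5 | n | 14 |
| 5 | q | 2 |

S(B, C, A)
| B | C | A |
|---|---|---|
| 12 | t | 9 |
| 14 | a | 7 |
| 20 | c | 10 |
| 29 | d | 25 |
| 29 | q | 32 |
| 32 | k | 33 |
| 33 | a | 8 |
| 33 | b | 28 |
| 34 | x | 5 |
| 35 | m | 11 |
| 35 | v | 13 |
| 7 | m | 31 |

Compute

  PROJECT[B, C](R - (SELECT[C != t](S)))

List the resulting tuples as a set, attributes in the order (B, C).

{(12, t), (12, v), (16, v), (26, y), (5, n), (5, q)}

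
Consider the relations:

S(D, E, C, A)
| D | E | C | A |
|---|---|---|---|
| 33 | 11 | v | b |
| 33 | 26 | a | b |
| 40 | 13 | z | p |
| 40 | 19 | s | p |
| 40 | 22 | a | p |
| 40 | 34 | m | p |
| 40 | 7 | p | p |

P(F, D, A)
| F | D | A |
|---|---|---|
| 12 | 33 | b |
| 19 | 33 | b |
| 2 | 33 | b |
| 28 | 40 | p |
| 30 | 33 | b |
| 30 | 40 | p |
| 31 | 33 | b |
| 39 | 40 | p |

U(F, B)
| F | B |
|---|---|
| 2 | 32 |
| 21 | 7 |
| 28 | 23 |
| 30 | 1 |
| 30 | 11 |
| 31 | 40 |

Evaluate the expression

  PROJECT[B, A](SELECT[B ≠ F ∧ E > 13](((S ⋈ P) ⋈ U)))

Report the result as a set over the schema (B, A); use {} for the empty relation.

{(1, b), (1, p), (11, b), (11, p), (23, p), (32, b), (40, b)}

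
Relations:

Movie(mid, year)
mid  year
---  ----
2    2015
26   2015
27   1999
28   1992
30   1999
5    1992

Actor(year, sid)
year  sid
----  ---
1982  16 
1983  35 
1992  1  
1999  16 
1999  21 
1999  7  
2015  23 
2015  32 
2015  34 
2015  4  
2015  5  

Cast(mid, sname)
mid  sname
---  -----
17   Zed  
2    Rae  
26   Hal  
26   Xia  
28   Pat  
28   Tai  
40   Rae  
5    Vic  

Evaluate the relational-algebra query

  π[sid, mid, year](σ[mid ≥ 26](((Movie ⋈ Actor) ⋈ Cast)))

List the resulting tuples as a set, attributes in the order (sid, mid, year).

Joining Movie and Actor on year yields {(2, 2015, 23), (2, 2015, 32), (2, 2015, 34), (2, 2015, 4), (2, 2015, 5), (26, 2015, 23), (26, 2015, 32), (26, 2015, 34), (26, 2015, 4), (26, 2015, 5), (27, 1999, 16), (27, 1999, 21), (27, 1999, 7), (28, 1992, 1), (30, 1999, 16), (30, 1999, 21), (30, 1999, 7), (5, 1992, 1)}.
Joining (Movie ⋈ Actor) and Cast on mid yields {(2, 2015, 23, Rae), (2, 2015, 32, Rae), (2, 2015, 34, Rae), (2, 2015, 4, Rae), (2, 2015, 5, Rae), (26, 2015, 23, Hal), (26, 2015, 23, Xia), (26, 2015, 32, Hal), (26, 2015, 32, Xia), (26, 2015, 34, Hal), (26, 2015, 34, Xia), (26, 2015, 4, Hal), (26, 2015, 4, Xia), (26, 2015, 5, Hal), (26, 2015, 5, Xia), (28, 1992, 1, Pat), (28, 1992, 1, Tai), (5, 1992, 1, Vic)}.
σ[mid ≥ 26]: keep tuples satisfying mid ≥ 26 → {(26, 2015, 23, Hal), (26, 2015, 23, Xia), (26, 2015, 32, Hal), (26, 2015, 32, Xia), (26, 2015, 34, Hal), (26, 2015, 34, Xia), (26, 2015, 4, Hal), (26, 2015, 4, Xia), (26, 2015, 5, Hal), (26, 2015, 5, Xia), (28, 1992, 1, Pat), (28, 1992, 1, Tai)}
π[sid, mid, year]: project onto (sid, mid, year) (6 duplicate(s) eliminated) → {(1, 28, 1992), (23, 26, 2015), (32, 26, 2015), (34, 26, 2015), (4, 26, 2015), (5, 26, 2015)}

{(1, 28, 1992), (23, 26, 2015), (32, 26, 2015), (34, 26, 2015), (4, 26, 2015), (5, 26, 2015)}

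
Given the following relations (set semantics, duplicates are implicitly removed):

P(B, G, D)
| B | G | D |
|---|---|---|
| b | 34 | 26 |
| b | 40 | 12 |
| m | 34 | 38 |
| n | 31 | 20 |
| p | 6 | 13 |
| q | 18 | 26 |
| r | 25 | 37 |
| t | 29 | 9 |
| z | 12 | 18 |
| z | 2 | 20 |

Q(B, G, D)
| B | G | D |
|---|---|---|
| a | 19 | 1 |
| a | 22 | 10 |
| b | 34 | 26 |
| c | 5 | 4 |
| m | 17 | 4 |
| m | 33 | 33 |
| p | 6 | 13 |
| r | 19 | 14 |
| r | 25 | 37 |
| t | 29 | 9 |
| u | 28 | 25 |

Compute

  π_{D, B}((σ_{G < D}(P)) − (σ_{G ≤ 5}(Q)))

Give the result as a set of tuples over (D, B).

{(13, p), (18, z), (20, z), (26, q), (37, r), (38, m)}

Filtering on G < D leaves {(m, 34, 38), (p, 6, 13), (q, 18, 26), (r, 25, 37), (z, 12, 18), (z, 2, 20)}.
Filtering on G ≤ 5 leaves {(c, 5, 4)}.
Set difference of the two operands is {(m, 34, 38), (p, 6, 13), (q, 18, 26), (r, 25, 37), (z, 12, 18), (z, 2, 20)}.
π[D, B]: project onto (D, B) → {(13, p), (18, z), (20, z), (26, q), (37, r), (38, m)}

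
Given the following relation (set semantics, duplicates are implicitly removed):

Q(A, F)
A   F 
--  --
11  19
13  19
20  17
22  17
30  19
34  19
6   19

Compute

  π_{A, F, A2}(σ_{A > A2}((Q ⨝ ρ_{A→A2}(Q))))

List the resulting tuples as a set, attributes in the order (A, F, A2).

ρ[A→A2]: schema becomes (A2, F); tuples unchanged.
Natural join on F: {(11, 19, 11), (11, 19, 13), (11, 19, 30), (11, 19, 34), (11, 19, 6), (13, 19, 11), (13, 19, 13), (13, 19, 30), (13, 19, 34), (13, 19, 6), (20, 17, 20), (20, 17, 22), (22, 17, 20), (22, 17, 22), (30, 19, 11), (30, 19, 13), (30, 19, 30), (30, 19, 34), (30, 19, 6), (34, 19, 11), (34, 19, 13), (34, 19, 30), (34, 19, 34), (34, 19, 6), (6, 19, 11), (6, 19, 13), (6, 19, 30), (6, 19, 34), (6, 19, 6)}
Filtering on A > A2 leaves {(11, 19, 6), (13, 19, 11), (13, 19, 6), (22, 17, 20), (30, 19, 11), (30, 19, 13), (30, 19, 6), (34, 19, 11), (34, 19, 13), (34, 19, 30), (34, 19, 6)}.
Keep only column(s) A, F, A2: {(11, 19, 6), (13, 19, 11), (13, 19, 6), (22, 17, 20), (30, 19, 11), (30, 19, 13), (30, 19, 6), (34, 19, 11), (34, 19, 13), (34, 19, 30), (34, 19, 6)}

{(11, 19, 6), (13, 19, 11), (13, 19, 6), (22, 17, 20), (30, 19, 11), (30, 19, 13), (30, 19, 6), (34, 19, 11), (34, 19, 13), (34, 19, 30), (34, 19, 6)}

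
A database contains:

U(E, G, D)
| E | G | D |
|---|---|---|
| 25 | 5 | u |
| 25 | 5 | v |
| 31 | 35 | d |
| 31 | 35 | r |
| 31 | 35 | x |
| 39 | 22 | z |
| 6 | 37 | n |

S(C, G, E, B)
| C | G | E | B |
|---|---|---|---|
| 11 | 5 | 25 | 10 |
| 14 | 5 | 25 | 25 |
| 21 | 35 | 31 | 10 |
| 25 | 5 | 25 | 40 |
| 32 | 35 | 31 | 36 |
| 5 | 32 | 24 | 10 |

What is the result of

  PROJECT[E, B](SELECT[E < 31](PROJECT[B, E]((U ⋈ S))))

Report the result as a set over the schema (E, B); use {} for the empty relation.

{(25, 10), (25, 25), (25, 40)}

Joining U and S on E, G yields {(25, 5, u, 11, 10), (25, 5, u, 14, 25), (25, 5, u, 25, 40), (25, 5, v, 11, 10), (25, 5, v, 14, 25), (25, 5, v, 25, 40), (31, 35, d, 21, 10), (31, 35, d, 32, 36), (31, 35, r, 21, 10), (31, 35, r, 32, 36), (31, 35, x, 21, 10), (31, 35, x, 32, 36)}.
Projecting to B, E (7 duplicate(s) eliminated): {(10, 25), (10, 31), (25, 25), (36, 31), (40, 25)}
Selection E < 31: {(10, 25), (25, 25), (40, 25)}
Projecting to E, B: {(25, 10), (25, 25), (25, 40)}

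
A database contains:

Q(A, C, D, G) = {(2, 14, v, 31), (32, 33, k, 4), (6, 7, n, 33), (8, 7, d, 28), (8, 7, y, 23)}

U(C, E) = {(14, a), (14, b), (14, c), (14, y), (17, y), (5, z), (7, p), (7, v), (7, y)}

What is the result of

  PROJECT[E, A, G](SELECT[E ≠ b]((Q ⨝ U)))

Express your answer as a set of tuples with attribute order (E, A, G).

Joining Q and U on C yields {(2, 14, v, 31, a), (2, 14, v, 31, b), (2, 14, v, 31, c), (2, 14, v, 31, y), (6, 7, n, 33, p), (6, 7, n, 33, v), (6, 7, n, 33, y), (8, 7, d, 28, p), (8, 7, d, 28, v), (8, 7, d, 28, y), (8, 7, y, 23, p), (8, 7, y, 23, v), (8, 7, y, 23, y)}.
Selection E ≠ b: {(2, 14, v, 31, a), (2, 14, v, 31, c), (2, 14, v, 31, y), (6, 7, n, 33, p), (6, 7, n, 33, v), (6, 7, n, 33, y), (8, 7, d, 28, p), (8, 7, d, 28, v), (8, 7, d, 28, y), (8, 7, y, 23, p), (8, 7, y, 23, v), (8, 7, y, 23, y)}
π_{E, A, G} gives {(a, 2, 31), (c, 2, 31), (p, 6, 33), (p, 8, 23), (p, 8, 28), (v, 6, 33), (v, 8, 23), (v, 8, 28), (y, 2, 31), (y, 6, 33), (y, 8, 23), (y, 8, 28)}.

{(a, 2, 31), (c, 2, 31), (p, 6, 33), (p, 8, 23), (p, 8, 28), (v, 6, 33), (v, 8, 23), (v, 8, 28), (y, 2, 31), (y, 6, 33), (y, 8, 23), (y, 8, 28)}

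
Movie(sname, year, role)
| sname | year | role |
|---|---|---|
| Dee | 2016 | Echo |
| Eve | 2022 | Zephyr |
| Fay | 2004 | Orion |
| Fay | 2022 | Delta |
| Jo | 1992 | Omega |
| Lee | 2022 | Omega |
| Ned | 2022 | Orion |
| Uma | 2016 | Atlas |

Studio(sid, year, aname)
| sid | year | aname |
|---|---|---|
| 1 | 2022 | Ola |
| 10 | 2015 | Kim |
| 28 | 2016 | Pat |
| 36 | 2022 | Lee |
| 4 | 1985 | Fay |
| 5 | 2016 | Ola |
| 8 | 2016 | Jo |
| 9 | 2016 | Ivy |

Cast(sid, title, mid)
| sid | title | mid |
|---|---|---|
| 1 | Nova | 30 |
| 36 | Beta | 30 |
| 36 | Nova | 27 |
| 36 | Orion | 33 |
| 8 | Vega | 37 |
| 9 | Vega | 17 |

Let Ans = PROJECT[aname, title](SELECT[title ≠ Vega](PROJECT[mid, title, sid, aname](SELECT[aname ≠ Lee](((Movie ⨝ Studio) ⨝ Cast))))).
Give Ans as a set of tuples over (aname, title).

Movie ⋈ Studio (natural join on year): {(Dee, 2016, Echo, 28, Pat), (Dee, 2016, Echo, 5, Ola), (Dee, 2016, Echo, 8, Jo), (Dee, 2016, Echo, 9, Ivy), (Eve, 2022, Zephyr, 1, Ola), (Eve, 2022, Zephyr, 36, Lee), (Fay, 2022, Delta, 1, Ola), (Fay, 2022, Delta, 36, Lee), (Lee, 2022, Omega, 1, Ola), (Lee, 2022, Omega, 36, Lee), (Ned, 2022, Orion, 1, Ola), (Ned, 2022, Orion, 36, Lee), (Uma, 2016, Atlas, 28, Pat), (Uma, 2016, Atlas, 5, Ola), (Uma, 2016, Atlas, 8, Jo), (Uma, 2016, Atlas, 9, Ivy)}
(Movie ⨝ Studio) ⋈ Cast (natural join on sid): {(Dee, 2016, Echo, 8, Jo, Vega, 37), (Dee, 2016, Echo, 9, Ivy, Vega, 17), (Eve, 2022, Zephyr, 1, Ola, Nova, 30), (Eve, 2022, Zephyr, 36, Lee, Beta, 30), (Eve, 2022, Zephyr, 36, Lee, Nova, 27), (Eve, 2022, Zephyr, 36, Lee, Orion, 33), (Fay, 2022, Delta, 1, Ola, Nova, 30), (Fay, 2022, Delta, 36, Lee, Beta, 30), (Fay, 2022, Delta, 36, Lee, Nova, 27), (Fay, 2022, Delta, 36, Lee, Orion, 33), (Lee, 2022, Omega, 1, Ola, Nova, 30), (Lee, 2022, Omega, 36, Lee, Beta, 30), (Lee, 2022, Omega, 36, Lee, Nova, 27), (Lee, 2022, Omega, 36, Lee, Orion, 33), (Ned, 2022, Orion, 1, Ola, Nova, 30), (Ned, 2022, Orion, 36, Lee, Beta, 30), (Ned, 2022, Orion, 36, Lee, Nova, 27), (Ned, 2022, Orion, 36, Lee, Orion, 33), (Uma, 2016, Atlas, 8, Jo, Vega, 37), (Uma, 2016, Atlas, 9, Ivy, Vega, 17)}
σ[aname ≠ Lee]: keep tuples satisfying aname ≠ Lee → {(Dee, 2016, Echo, 8, Jo, Vega, 37), (Dee, 2016, Echo, 9, Ivy, Vega, 17), (Eve, 2022, Zephyr, 1, Ola, Nova, 30), (Fay, 2022, Delta, 1, Ola, Nova, 30), (Lee, 2022, Omega, 1, Ola, Nova, 30), (Ned, 2022, Orion, 1, Ola, Nova, 30), (Uma, 2016, Atlas, 8, Jo, Vega, 37), (Uma, 2016, Atlas, 9, Ivy, Vega, 17)}
Keep only column(s) mid, title, sid, aname (5 duplicate(s) eliminated): {(17, Vega, 9, Ivy), (30, Nova, 1, Ola), (37, Vega, 8, Jo)}
σ[title ≠ Vega]: keep tuples satisfying title ≠ Vega → {(30, Nova, 1, Ola)}
Keep only column(s) aname, title: {(Ola, Nova)}

{(Ola, Nova)}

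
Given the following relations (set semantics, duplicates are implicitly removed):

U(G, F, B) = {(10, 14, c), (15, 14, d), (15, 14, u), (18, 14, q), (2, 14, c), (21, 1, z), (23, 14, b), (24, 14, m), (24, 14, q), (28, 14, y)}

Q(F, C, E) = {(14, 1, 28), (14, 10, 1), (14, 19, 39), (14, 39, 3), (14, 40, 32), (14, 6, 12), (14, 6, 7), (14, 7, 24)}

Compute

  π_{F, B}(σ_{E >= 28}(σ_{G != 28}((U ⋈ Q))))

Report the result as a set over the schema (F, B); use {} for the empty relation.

{(14, b), (14, c), (14, d), (14, m), (14, q), (14, u)}

U ⋈ Q (natural join on F): {(10, 14, c, 1, 28), (10, 14, c, 10, 1), (10, 14, c, 19, 39), (10, 14, c, 39, 3), (10, 14, c, 40, 32), (10, 14, c, 6, 12), (10, 14, c, 6, 7), (10, 14, c, 7, 24), (15, 14, d, 1, 28), (15, 14, d, 10, 1), (15, 14, d, 19, 39), (15, 14, d, 39, 3), (15, 14, d, 40, 32), (15, 14, d, 6, 12), (15, 14, d, 6, 7), (15, 14, d, 7, 24), (15, 14, u, 1, 28), (15, 14, u, 10, 1), (15, 14, u, 19, 39), (15, 14, u, 39, 3), (15, 14, u, 40, 32), (15, 14, u, 6, 12), (15, 14, u, 6, 7), (15, 14, u, 7, 24), (18, 14, q, 1, 28), (18, 14, q, 10, 1), (18, 14, q, 19, 39), (18, 14, q, 39, 3), (18, 14, q, 40, 32), (18, 14, q, 6, 12), (18, 14, q, 6, 7), (18, 14, q, 7, 24), (2, 14, c, 1, 28), (2, 14, c, 10, 1), (2, 14, c, 19, 39), (2, 14, c, 39, 3), (2, 14, c, 40, 32), (2, 14, c, 6, 12), (2, 14, c, 6, 7), (2, 14, c, 7, 24), (23, 14, b, 1, 28), (23, 14, b, 10, 1), (23, 14, b, 19, 39), (23, 14, b, 39, 3), (23, 14, b, 40, 32), (23, 14, b, 6, 12), (23, 14, b, 6, 7), (23, 14, b, 7, 24), (24, 14, m, 1, 28), (24, 14, m, 10, 1), (24, 14, m, 19, 39), (24, 14, m, 39, 3), (24, 14, m, 40, 32), (24, 14, m, 6, 12), (24, 14, m, 6, 7), (24, 14, m, 7, 24), (24, 14, q, 1, 28), (24, 14, q, 10, 1), (24, 14, q, 19, 39), (24, 14, q, 39, 3), (24, 14, q, 40, 32), (24, 14, q, 6, 12), (24, 14, q, 6, 7), (24, 14, q, 7, 24), (28, 14, y, 1, 28), (28, 14, y, 10, 1), (28, 14, y, 19, 39), (28, 14, y, 39, 3), (28, 14, y, 40, 32), (28, 14, y, 6, 12), (28, 14, y, 6, 7), (28, 14, y, 7, 24)}
Selection G != 28: {(10, 14, c, 1, 28), (10, 14, c, 10, 1), (10, 14, c, 19, 39), (10, 14, c, 39, 3), (10, 14, c, 40, 32), (10, 14, c, 6, 12), (10, 14, c, 6, 7), (10, 14, c, 7, 24), (15, 14, d, 1, 28), (15, 14, d, 10, 1), (15, 14, d, 19, 39), (15, 14, d, 39, 3), (15, 14, d, 40, 32), (15, 14, d, 6, 12), (15, 14, d, 6, 7), (15, 14, d, 7, 24), (15, 14, u, 1, 28), (15, 14, u, 10, 1), (15, 14, u, 19, 39), (15, 14, u, 39, 3), (15, 14, u, 40, 32), (15, 14, u, 6, 12), (15, 14, u, 6, 7), (15, 14, u, 7, 24), (18, 14, q, 1, 28), (18, 14, q, 10, 1), (18, 14, q, 19, 39), (18, 14, q, 39, 3), (18, 14, q, 40, 32), (18, 14, q, 6, 12), (18, 14, q, 6, 7), (18, 14, q, 7, 24), (2, 14, c, 1, 28), (2, 14, c, 10, 1), (2, 14, c, 19, 39), (2, 14, c, 39, 3), (2, 14, c, 40, 32), (2, 14, c, 6, 12), (2, 14, c, 6, 7), (2, 14, c, 7, 24), (23, 14, b, 1, 28), (23, 14, b, 10, 1), (23, 14, b, 19, 39), (23, 14, b, 39, 3), (23, 14, b, 40, 32), (23, 14, b, 6, 12), (23, 14, b, 6, 7), (23, 14, b, 7, 24), (24, 14, m, 1, 28), (24, 14, m, 10, 1), (24, 14, m, 19, 39), (24, 14, m, 39, 3), (24, 14, m, 40, 32), (24, 14, m, 6, 12), (24, 14, m, 6, 7), (24, 14, m, 7, 24), (24, 14, q, 1, 28), (24, 14, q, 10, 1), (24, 14, q, 19, 39), (24, 14, q, 39, 3), (24, 14, q, 40, 32), (24, 14, q, 6, 12), (24, 14, q, 6, 7), (24, 14, q, 7, 24)}
Selection E >= 28: {(10, 14, c, 1, 28), (10, 14, c, 19, 39), (10, 14, c, 40, 32), (15, 14, d, 1, 28), (15, 14, d, 19, 39), (15, 14, d, 40, 32), (15, 14, u, 1, 28), (15, 14, u, 19, 39), (15, 14, u, 40, 32), (18, 14, q, 1, 28), (18, 14, q, 19, 39), (18, 14, q, 40, 32), (2, 14, c, 1, 28), (2, 14, c, 19, 39), (2, 14, c, 40, 32), (23, 14, b, 1, 28), (23, 14, b, 19, 39), (23, 14, b, 40, 32), (24, 14, m, 1, 28), (24, 14, m, 19, 39), (24, 14, m, 40, 32), (24, 14, q, 1, 28), (24, 14, q, 19, 39), (24, 14, q, 40, 32)}
π_{F, B} gives {(14, b), (14, c), (14, d), (14, m), (14, q), (14, u)} (18 duplicate(s) eliminated).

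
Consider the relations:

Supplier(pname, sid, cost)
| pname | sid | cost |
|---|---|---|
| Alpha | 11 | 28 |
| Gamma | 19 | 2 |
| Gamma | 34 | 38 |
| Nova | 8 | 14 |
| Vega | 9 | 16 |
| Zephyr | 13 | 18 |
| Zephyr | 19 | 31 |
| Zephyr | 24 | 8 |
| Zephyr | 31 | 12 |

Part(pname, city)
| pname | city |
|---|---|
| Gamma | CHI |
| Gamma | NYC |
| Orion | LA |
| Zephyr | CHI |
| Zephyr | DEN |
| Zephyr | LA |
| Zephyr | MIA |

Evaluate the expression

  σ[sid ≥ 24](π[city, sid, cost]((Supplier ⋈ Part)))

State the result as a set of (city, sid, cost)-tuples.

Natural join on pname: {(Gamma, 19, 2, CHI), (Gamma, 19, 2, NYC), (Gamma, 34, 38, CHI), (Gamma, 34, 38, NYC), (Zephyr, 13, 18, CHI), (Zephyr, 13, 18, DEN), (Zephyr, 13, 18, LA), (Zephyr, 13, 18, MIA), (Zephyr, 19, 31, CHI), (Zephyr, 19, 31, DEN), (Zephyr, 19, 31, LA), (Zephyr, 19, 31, MIA), (Zephyr, 24, 8, CHI), (Zephyr, 24, 8, DEN), (Zephyr, 24, 8, LA), (Zephyr, 24, 8, MIA), (Zephyr, 31, 12, CHI), (Zephyr, 31, 12, DEN), (Zephyr, 31, 12, LA), (Zephyr, 31, 12, MIA)}
Projecting to city, sid, cost: {(CHI, 13, 18), (CHI, 19, 2), (CHI, 19, 31), (CHI, 24, 8), (CHI, 31, 12), (CHI, 34, 38), (DEN, 13, 18), (DEN, 19, 31), (DEN, 24, 8), (DEN, 31, 12), (LA, 13, 18), (LA, 19, 31), (LA, 24, 8), (LA, 31, 12), (MIA, 13, 18), (MIA, 19, 31), (MIA, 24, 8), (MIA, 31, 12), (NYC, 19, 2), (NYC, 34, 38)}
Selection sid ≥ 24: {(CHI, 24, 8), (CHI, 31, 12), (CHI, 34, 38), (DEN, 24, 8), (DEN, 31, 12), (LA, 24, 8), (LA, 31, 12), (MIA, 24, 8), (MIA, 31, 12), (NYC, 34, 38)}

{(CHI, 24, 8), (CHI, 31, 12), (CHI, 34, 38), (DEN, 24, 8), (DEN, 31, 12), (LA, 24, 8), (LA, 31, 12), (MIA, 24, 8), (MIA, 31, 12), (NYC, 34, 38)}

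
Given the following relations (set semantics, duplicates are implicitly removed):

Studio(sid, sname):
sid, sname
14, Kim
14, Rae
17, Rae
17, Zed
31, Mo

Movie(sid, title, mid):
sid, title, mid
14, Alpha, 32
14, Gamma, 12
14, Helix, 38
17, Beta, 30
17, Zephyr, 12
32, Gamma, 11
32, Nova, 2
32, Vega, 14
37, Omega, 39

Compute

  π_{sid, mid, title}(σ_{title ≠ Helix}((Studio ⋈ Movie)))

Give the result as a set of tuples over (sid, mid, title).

{(14, 12, Gamma), (14, 32, Alpha), (17, 12, Zephyr), (17, 30, Beta)}

Joining Studio and Movie on sid yields {(14, Kim, Alpha, 32), (14, Kim, Gamma, 12), (14, Kim, Helix, 38), (14, Rae, Alpha, 32), (14, Rae, Gamma, 12), (14, Rae, Helix, 38), (17, Rae, Beta, 30), (17, Rae, Zephyr, 12), (17, Zed, Beta, 30), (17, Zed, Zephyr, 12)}.
Apply σ_{title ≠ Helix}; surviving tuples: {(14, Kim, Alpha, 32), (14, Kim, Gamma, 12), (14, Rae, Alpha, 32), (14, Rae, Gamma, 12), (17, Rae, Beta, 30), (17, Rae, Zephyr, 12), (17, Zed, Beta, 30), (17, Zed, Zephyr, 12)}
π[sid, mid, title]: project onto (sid, mid, title) (4 duplicate(s) eliminated) → {(14, 12, Gamma), (14, 32, Alpha), (17, 12, Zephyr), (17, 30, Beta)}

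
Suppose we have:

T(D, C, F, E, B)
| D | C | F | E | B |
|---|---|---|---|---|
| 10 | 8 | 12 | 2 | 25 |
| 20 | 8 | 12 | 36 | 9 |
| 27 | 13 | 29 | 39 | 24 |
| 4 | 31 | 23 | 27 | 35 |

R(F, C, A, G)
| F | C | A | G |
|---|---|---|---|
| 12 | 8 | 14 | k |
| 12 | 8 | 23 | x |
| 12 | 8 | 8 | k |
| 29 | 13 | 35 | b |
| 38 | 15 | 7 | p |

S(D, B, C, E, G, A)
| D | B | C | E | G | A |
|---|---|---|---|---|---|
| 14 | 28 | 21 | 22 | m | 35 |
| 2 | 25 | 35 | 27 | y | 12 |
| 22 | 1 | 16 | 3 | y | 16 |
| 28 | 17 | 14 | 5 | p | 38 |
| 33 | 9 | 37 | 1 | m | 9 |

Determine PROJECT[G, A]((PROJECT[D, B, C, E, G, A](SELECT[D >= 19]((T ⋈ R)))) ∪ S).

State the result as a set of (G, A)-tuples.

Joining T and R on C, F yields {(10, 8, 12, 2, 25, 14, k), (10, 8, 12, 2, 25, 23, x), (10, 8, 12, 2, 25, 8, k), (20, 8, 12, 36, 9, 14, k), (20, 8, 12, 36, 9, 23, x), (20, 8, 12, 36, 9, 8, k), (27, 13, 29, 39, 24, 35, b)}.
Apply σ_{D >= 19}; surviving tuples: {(20, 8, 12, 36, 9, 14, k), (20, 8, 12, 36, 9, 23, x), (20, 8, 12, 36, 9, 8, k), (27, 13, 29, 39, 24, 35, b)}
Keep only column(s) D, B, C, E, G, A: {(20, 9, 8, 36, k, 14), (20, 9, 8, 36, k, 8), (20, 9, 8, 36, x, 23), (27, 24, 13, 39, b, 35)}
Union: {(20, 9, 8, 36, k, 14), (20, 9, 8, 36, k, 8), (20, 9, 8, 36, x, 23), (27, 24, 13, 39, b, 35)} with {(14, 28, 21, 22, m, 35), (2, 25, 35, 27, y, 12), (22, 1, 16, 3, y, 16), (28, 17, 14, 5, p, 38), (33, 9, 37, 1, m, 9)} → {(14, 28, 21, 22, m, 35), (2, 25, 35, 27, y, 12), (20, 9, 8, 36, k, 14), (20, 9, 8, 36, k, 8), (20, 9, 8, 36, x, 23), (22, 1, 16, 3, y, 16), (27, 24, 13, 39, b, 35), (28, 17, 14, 5, p, 38), (33, 9, 37, 1, m, 9)}
Keep only column(s) G, A: {(b, 35), (k, 14), (k, 8), (m, 35), (m, 9), (p, 38), (x, 23), (y, 12), (y, 16)}

{(b, 35), (k, 14), (k, 8), (m, 35), (m, 9), (p, 38), (x, 23), (y, 12), (y, 16)}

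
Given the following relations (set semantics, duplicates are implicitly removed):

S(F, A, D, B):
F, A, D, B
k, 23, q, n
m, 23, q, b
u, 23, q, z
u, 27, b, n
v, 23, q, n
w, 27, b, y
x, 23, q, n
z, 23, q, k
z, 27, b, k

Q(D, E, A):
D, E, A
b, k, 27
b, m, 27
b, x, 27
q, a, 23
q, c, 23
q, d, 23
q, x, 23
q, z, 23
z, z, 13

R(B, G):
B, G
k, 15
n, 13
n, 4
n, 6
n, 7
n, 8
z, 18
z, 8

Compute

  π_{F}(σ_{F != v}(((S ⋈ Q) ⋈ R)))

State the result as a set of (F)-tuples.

{k, u, x, z}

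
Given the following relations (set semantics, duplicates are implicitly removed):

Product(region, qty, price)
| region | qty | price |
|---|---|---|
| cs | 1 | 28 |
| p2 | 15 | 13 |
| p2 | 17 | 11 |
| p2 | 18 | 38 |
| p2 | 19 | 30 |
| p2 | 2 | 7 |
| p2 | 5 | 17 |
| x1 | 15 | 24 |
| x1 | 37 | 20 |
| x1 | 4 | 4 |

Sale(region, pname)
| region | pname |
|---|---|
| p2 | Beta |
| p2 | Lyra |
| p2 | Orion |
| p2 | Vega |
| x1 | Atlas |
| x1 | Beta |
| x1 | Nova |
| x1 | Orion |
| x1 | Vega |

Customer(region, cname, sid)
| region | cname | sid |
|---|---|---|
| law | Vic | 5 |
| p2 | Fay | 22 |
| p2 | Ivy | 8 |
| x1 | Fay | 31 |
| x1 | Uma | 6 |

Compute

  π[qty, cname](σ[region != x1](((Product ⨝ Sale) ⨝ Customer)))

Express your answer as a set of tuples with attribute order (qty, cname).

{(15, Fay), (15, Ivy), (17, Fay), (17, Ivy), (18, Fay), (18, Ivy), (19, Fay), (19, Ivy), (2, Fay), (2, Ivy), (5, Fay), (5, Ivy)}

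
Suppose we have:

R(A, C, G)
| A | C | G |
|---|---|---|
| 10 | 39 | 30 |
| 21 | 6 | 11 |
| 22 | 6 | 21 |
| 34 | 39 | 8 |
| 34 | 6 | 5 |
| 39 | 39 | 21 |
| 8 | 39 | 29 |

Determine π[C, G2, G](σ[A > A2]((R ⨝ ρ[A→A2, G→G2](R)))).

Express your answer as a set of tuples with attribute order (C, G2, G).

{(39, 29, 21), (39, 29, 30), (39, 29, 8), (39, 30, 21), (39, 30, 8), (39, 8, 21), (6, 11, 21), (6, 11, 5), (6, 21, 5)}

ρ[A→A2, G→G2]: schema becomes (A2, C, G2); tuples unchanged.
R ⋈ ρ[A→A2, G→G2](R) (natural join on C): {(10, 39, 30, 10, 30), (10, 39, 30, 34, 8), (10, 39, 30, 39, 21), (10, 39, 30, 8, 29), (21, 6, 11, 21, 11), (21, 6, 11, 22, 21), (21, 6, 11, 34, 5), (22, 6, 21, 21, 11), (22, 6, 21, 22, 21), (22, 6, 21, 34, 5), (34, 39, 8, 10, 30), (34, 39, 8, 34, 8), (34, 39, 8, 39, 21), (34, 39, 8, 8, 29), (34, 6, 5, 21, 11), (34, 6, 5, 22, 21), (34, 6, 5, 34, 5), (39, 39, 21, 10, 30), (39, 39, 21, 34, 8), (39, 39, 21, 39, 21), (39, 39, 21, 8, 29), (8, 39, 29, 10, 30), (8, 39, 29, 34, 8), (8, 39, 29, 39, 21), (8, 39, 29, 8, 29)}
Filtering on A > A2 leaves {(10, 39, 30, 8, 29), (22, 6, 21, 21, 11), (34, 39, 8, 10, 30), (34, 39, 8, 8, 29), (34, 6, 5, 21, 11), (34, 6, 5, 22, 21), (39, 39, 21, 10, 30), (39, 39, 21, 34, 8), (39, 39, 21, 8, 29)}.
Keep only column(s) C, G2, G: {(39, 29, 21), (39, 29, 30), (39, 29, 8), (39, 30, 21), (39, 30, 8), (39, 8, 21), (6, 11, 21), (6, 11, 5), (6, 21, 5)}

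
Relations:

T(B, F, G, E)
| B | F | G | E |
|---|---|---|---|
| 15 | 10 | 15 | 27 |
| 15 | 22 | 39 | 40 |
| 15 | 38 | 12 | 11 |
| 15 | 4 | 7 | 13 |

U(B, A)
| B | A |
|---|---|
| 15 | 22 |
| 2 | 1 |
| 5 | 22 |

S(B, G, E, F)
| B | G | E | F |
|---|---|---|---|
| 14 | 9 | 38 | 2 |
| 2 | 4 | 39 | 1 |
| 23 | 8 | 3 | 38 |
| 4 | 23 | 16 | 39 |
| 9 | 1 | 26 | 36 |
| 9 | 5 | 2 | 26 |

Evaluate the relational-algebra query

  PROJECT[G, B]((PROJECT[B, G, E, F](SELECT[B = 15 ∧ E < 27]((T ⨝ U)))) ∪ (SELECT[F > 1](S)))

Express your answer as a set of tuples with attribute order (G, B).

{(1, 9), (12, 15), (23, 4), (5, 9), (7, 15), (8, 23), (9, 14)}

Joining T and U on B yields {(15, 10, 15, 27, 22), (15, 22, 39, 40, 22), (15, 38, 12, 11, 22), (15, 4, 7, 13, 22)}.
σ[B = 15 ∧ E < 27]: keep tuples satisfying B = 15 ∧ E < 27 → {(15, 38, 12, 11, 22), (15, 4, 7, 13, 22)}
π_{B, G, E, F} gives {(15, 12, 11, 38), (15, 7, 13, 4)}.
σ[F > 1]: keep tuples satisfying F > 1 → {(14, 9, 38, 2), (23, 8, 3, 38), (4, 23, 16, 39), (9, 1, 26, 36), (9, 5, 2, 26)}
Set union of the two operands is {(14, 9, 38, 2), (15, 12, 11, 38), (15, 7, 13, 4), (23, 8, 3, 38), (4, 23, 16, 39), (9, 1, 26, 36), (9, 5, 2, 26)}.
π_{G, B} gives {(1, 9), (12, 15), (23, 4), (5, 9), (7, 15), (8, 23), (9, 14)}.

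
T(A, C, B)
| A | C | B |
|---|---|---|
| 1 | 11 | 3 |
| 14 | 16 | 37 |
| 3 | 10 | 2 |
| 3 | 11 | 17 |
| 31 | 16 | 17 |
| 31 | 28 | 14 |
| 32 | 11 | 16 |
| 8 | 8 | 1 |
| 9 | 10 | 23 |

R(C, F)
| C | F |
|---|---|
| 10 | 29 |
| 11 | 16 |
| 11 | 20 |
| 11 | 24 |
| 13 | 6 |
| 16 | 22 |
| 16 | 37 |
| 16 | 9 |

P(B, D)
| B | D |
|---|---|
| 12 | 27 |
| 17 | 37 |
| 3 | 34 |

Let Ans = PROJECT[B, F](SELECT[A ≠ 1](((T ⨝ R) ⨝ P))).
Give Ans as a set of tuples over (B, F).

{(17, 16), (17, 20), (17, 22), (17, 24), (17, 37), (17, 9)}

Joining T and R on C yields {(1, 11, 3, 16), (1, 11, 3, 20), (1, 11, 3, 24), (14, 16, 37, 22), (14, 16, 37, 37), (14, 16, 37, 9), (3, 10, 2, 29), (3, 11, 17, 16), (3, 11, 17, 20), (3, 11, 17, 24), (31, 16, 17, 22), (31, 16, 17, 37), (31, 16, 17, 9), (32, 11, 16, 16), (32, 11, 16, 20), (32, 11, 16, 24), (9, 10, 23, 29)}.
Joining (T ⨝ R) and P on B yields {(1, 11, 3, 16, 34), (1, 11, 3, 20, 34), (1, 11, 3, 24, 34), (3, 11, 17, 16, 37), (3, 11, 17, 20, 37), (3, 11, 17, 24, 37), (31, 16, 17, 22, 37), (31, 16, 17, 37, 37), (31, 16, 17, 9, 37)}.
Filtering on A ≠ 1 leaves {(3, 11, 17, 16, 37), (3, 11, 17, 20, 37), (3, 11, 17, 24, 37), (31, 16, 17, 22, 37), (31, 16, 17, 37, 37), (31, 16, 17, 9, 37)}.
Keep only column(s) B, F: {(17, 16), (17, 20), (17, 22), (17, 24), (17, 37), (17, 9)}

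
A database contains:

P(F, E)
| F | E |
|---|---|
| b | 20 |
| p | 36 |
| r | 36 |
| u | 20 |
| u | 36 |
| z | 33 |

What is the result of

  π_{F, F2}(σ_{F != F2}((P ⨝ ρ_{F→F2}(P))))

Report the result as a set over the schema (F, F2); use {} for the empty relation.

ρ[F→F2]: schema becomes (F2, E); tuples unchanged.
Natural join on E: {(b, 20, b), (b, 20, u), (p, 36, p), (p, 36, r), (p, 36, u), (r, 36, p), (r, 36, r), (r, 36, u), (u, 20, b), (u, 20, u), (u, 36, p), (u, 36, r), (u, 36, u), (z, 33, z)}
Filtering on F != F2 leaves {(b, 20, u), (p, 36, r), (p, 36, u), (r, 36, p), (r, 36, u), (u, 20, b), (u, 36, p), (u, 36, r)}.
Projecting to F, F2: {(b, u), (p, r), (p, u), (r, p), (r, u), (u, b), (u, p), (u, r)}

{(b, u), (p, r), (p, u), (r, p), (r, u), (u, b), (u, p), (u, r)}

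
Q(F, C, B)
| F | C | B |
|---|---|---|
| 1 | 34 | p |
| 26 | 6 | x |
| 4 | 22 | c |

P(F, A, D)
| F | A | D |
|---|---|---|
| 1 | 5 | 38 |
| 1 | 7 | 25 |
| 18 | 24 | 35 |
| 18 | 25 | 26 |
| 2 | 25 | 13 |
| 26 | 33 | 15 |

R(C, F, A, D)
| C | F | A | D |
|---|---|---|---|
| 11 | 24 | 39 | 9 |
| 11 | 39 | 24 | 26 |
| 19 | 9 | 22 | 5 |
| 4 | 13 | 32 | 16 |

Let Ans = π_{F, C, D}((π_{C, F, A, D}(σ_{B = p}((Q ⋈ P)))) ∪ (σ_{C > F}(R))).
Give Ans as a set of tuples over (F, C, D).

{(1, 34, 25), (1, 34, 38), (9, 19, 5)}

Natural join on F: {(1, 34, p, 5, 38), (1, 34, p, 7, 25), (26, 6, x, 33, 15)}
Apply σ_{B = p}; surviving tuples: {(1, 34, p, 5, 38), (1, 34, p, 7, 25)}
π_{C, F, A, D} gives {(34, 1, 5, 38), (34, 1, 7, 25)}.
Apply σ_{C > F}; surviving tuples: {(19, 9, 22, 5)}
Set union of the two operands is {(19, 9, 22, 5), (34, 1, 5, 38), (34, 1, 7, 25)}.
π_{F, C, D} gives {(1, 34, 25), (1, 34, 38), (9, 19, 5)}.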